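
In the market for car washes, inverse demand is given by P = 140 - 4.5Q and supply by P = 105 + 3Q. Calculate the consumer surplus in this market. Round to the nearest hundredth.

49.00

Equilibrium: 140 - 4.5Q = 105 + 3Q, so Q* = 4.6667 and P* = 119.
CS is the area between the demand curve and P* from 0 to Q*: (1/2)(4.6667)(21) = 49.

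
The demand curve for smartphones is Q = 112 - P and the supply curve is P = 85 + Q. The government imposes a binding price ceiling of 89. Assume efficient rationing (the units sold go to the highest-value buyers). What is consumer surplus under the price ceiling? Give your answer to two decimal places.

84.00

Rewriting demand in inverse form: P = 112 - Q.
Free-market equilibrium: 112 - Q = 85 + Q gives Q* = 13.5, P* = 98.5.
At P = 89, sellers supply (89 - 85)/1 = 4 while buyers want more, so the quantity traded is 4 at price 89.
The demand price at Q = 4 is 108. CS is the trapezoid between demand and 89 over [0, 4]: (1/2)[(112 - 89) + (108 - 89)](4) = 84.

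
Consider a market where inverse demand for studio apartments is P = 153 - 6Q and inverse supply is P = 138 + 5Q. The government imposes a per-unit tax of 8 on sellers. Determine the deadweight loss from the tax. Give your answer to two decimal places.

Without the tax, 153 - 6Q = 138 + 5Q so Q* = 1.3636 and P* = 144.8182.
With the tax, sellers need 8 more per unit: 153 - 6Q = 138 + 5Q + 8, so Q_t = 0.6364. Buyers pay P_b = 149.1818; sellers receive P_s = P_b - 8 = 141.1818.
The welfare triangle lost has base Q* - Q_t = 0.7273 and height t = 8, so DWL = (1/2)(0.7273)(8) = 2.9091.

2.91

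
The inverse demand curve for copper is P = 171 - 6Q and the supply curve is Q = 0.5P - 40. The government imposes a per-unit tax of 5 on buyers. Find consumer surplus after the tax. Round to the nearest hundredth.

Rewriting supply in inverse form: P = 80 + 2Q.
Pre-tax equilibrium: 171 - 6Q = 80 + 2Q gives Q* = 11.375, P* = 102.75.
With the tax, buyers' net willingness to pay falls by 5: (171 - 5) - 6Q = 80 + 2Q, so Q_t = 10.75. Buyers pay P_b = 106.5; sellers receive P_s = P_b - 5 = 101.5.
Consumer surplus is the triangle under demand above P_b: (1/2)(10.75)(171 - 106.5) = 346.6875.

346.69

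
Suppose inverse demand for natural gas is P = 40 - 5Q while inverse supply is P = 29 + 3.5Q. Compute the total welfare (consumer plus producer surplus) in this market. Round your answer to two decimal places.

7.12

Setting demand equal to supply, 11 = 8.5Q, so Q* = 1.2941 and P* = 33.5294.
Total surplus is the full triangle between the curves from 0 to Q*: (1/2)(1.2941)(40 - 29) = 7.1176.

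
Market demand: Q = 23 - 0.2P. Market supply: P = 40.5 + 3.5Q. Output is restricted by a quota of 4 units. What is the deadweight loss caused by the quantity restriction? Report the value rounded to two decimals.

96.49

Rewriting demand in inverse form: P = 115 - 5Q.
Unrestricted equilibrium: Q* = (115 - 40.5)/(5 + 3.5) = 8.7647.
At Q = 4 the demand price is 115 - 5(4) = 95 and the supply price is 40.5 + 3.5(4) = 54.5.
Deadweight loss is the triangle between the curves from 4 to 8.7647: (1/2)(95 - 54.5)(8.7647 - 4) = 96.4853.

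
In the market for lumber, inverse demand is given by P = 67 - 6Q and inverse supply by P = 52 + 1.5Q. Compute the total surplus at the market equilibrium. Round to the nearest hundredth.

15.00

Setting demand equal to supply, 15 = 7.5Q, so Q* = 2 and P* = 55.
Total surplus is the full triangle between the curves from 0 to Q*: (1/2)(2)(67 - 52) = 15.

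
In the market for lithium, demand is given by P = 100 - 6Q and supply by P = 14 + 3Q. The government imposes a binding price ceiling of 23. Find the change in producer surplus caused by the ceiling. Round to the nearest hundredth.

-123.46

Free-market equilibrium: 100 - 6Q = 14 + 3Q gives Q* = 9.5556, P* = 42.6667.
At the ceiling price 23, quantity supplied is (23 - 14)/3 = 3; supply is the short side, so Q = 3 trades at P = 23.
PS goes from (1/2)(9.5556)(28.6667) = 136.963 to 13.5 (computed as (23 - 14)(3) - (1/2)(3)(3)^2), a change of -123.463.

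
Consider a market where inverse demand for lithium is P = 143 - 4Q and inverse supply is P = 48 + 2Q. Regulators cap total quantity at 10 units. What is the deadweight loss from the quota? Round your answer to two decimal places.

102.08

Unrestricted equilibrium: Q* = (143 - 48)/(4 + 2) = 15.8333.
At Q = 10 the demand price is 143 - 4(10) = 103 and the supply price is 48 + 2(10) = 68.
DWL = (1/2)(gap between curves at 10) x (Q* - 10) = (1/2)(35)(5.8333) = 102.0833.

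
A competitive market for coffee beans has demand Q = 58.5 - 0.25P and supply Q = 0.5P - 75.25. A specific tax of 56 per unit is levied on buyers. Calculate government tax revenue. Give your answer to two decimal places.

Rewriting demand in inverse form: P = 234 - 4Q.
Rewriting supply in inverse form: P = 150.5 + 2Q.
Pre-tax equilibrium: 234 - 4Q = 150.5 + 2Q gives Q* = 13.9167, P* = 178.3333.
With the tax, buyers' net willingness to pay falls by 56: (234 - 56) - 4Q = 150.5 + 2Q, so Q_t = 4.5833. Buyers pay P_b = 215.6667; sellers receive P_s = P_b - 56 = 159.6667.
Revenue is the tax times quantity traded: 56 x 4.5833 = 256.6667.

256.67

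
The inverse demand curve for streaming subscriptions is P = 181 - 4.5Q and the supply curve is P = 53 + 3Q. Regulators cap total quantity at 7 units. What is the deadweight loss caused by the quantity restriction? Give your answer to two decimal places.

Unrestricted equilibrium: Q* = (181 - 53)/(4.5 + 3) = 17.0667.
At Q = 7 the demand price is 181 - 4.5(7) = 149.5 and the supply price is 53 + 3(7) = 74.
Deadweight loss is the triangle between the curves from 7 to 17.0667: (1/2)(149.5 - 74)(17.0667 - 7) = 380.0167.

380.02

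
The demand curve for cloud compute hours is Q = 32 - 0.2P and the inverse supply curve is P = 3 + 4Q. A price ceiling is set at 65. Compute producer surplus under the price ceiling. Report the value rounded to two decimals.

Rewriting demand in inverse form: P = 160 - 5Q.
Without the control, 160 - 5Q = 3 + 4Q so Q* = 17.4444 and P* = 72.7778.
At P = 65, sellers supply (65 - 3)/4 = 15.5 while buyers want more, so the quantity traded is 15.5 at price 65.
PS is the triangle above supply below 65: (1/2)(15.5)(65 - 3) = 480.5.

480.50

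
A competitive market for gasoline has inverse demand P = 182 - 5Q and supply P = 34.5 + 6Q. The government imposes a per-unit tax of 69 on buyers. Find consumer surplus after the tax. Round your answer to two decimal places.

Without the tax, 182 - 5Q = 34.5 + 6Q so Q* = 13.4091 and P* = 114.9545.
With the tax, buyers' net willingness to pay falls by 69: (182 - 69) - 5Q = 34.5 + 6Q, so Q_t = 7.1364. Buyers pay P_b = 146.3182; sellers receive P_s = P_b - 69 = 77.3182.
Consumer surplus is the triangle under demand above P_b: (1/2)(7.1364)(182 - 146.3182) = 127.3192.

127.32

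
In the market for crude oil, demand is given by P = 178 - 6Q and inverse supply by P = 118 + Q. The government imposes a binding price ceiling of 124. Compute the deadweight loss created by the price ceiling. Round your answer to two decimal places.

23.14

Without the control, 178 - 6Q = 118 + Q so Q* = 8.5714 and P* = 126.5714.
At the ceiling price 124, quantity supplied is (124 - 118)/1 = 6; supply is the short side, so Q = 6 trades at P = 124.
At Q = 6 the demand price is 142 and the supply price is 124. Deadweight loss is the triangle between the curves from 6 to 8.5714: (1/2)(142 - 124)(8.5714 - 6) = 23.1429.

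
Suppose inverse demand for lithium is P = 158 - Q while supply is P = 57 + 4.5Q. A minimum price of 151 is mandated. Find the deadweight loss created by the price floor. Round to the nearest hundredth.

355.11

Free-market equilibrium: 158 - Q = 57 + 4.5Q gives Q* = 18.3636, P* = 139.6364.
At P = 151, buyers demand (158 - 151)/1 = 7 while sellers would supply more, so the quantity traded is 7 at price 151.
The lost-trades triangle has base Q* - 7 = 11.3636 and height equal to the gap between the curves at Q = 7, which is 151 - 88.5 = 62.5. DWL = (1/2)(11.3636)(62.5) = 355.1136.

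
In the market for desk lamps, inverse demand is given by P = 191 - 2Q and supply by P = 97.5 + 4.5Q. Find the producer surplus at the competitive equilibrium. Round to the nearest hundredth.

Setting demand equal to supply, 93.5 = 6.5Q, so Q* = 14.3846 and P* = 162.2308.
The supply curve's price intercept is 97.5, so PS = (1/2)(Q*)(P* - 97.5) = (1/2)(14.3846)(64.7308) = 465.5636.

465.56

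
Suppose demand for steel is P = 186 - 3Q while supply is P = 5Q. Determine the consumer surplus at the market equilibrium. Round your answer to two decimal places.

Setting demand equal to supply, 186 = 8Q, so Q* = 23.25 and P* = 116.25.
The demand choke price is 186, so CS = (1/2)(Q*)(186 - P*) = (1/2)(23.25)(69.75) = 810.8438.

810.84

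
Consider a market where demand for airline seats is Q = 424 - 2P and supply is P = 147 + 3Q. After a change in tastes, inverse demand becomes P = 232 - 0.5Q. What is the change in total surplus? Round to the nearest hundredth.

428.57

Rewriting demand in inverse form: P = 212 - 0.5Q.
Initial equilibrium: Q_0 = 18.5714, P_0 = 202.7143; CS_0 = (1/2)(18.5714)(9.2857) = 86.2245, PS_0 = (1/2)(18.5714)(55.7143) = 517.3469.
New equilibrium: 232 - 0.5Q = 147 + 3Q gives Q_1 = 24.2857, P_1 = 219.8571; CS_1 = 147.449, PS_1 = 884.6939.
Change in total surplus = (147.449 + 884.6939) - (86.2245 + 517.3469) = 428.5714.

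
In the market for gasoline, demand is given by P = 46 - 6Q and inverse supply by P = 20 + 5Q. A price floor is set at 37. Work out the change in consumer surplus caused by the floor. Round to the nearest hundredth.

-10.01

Free-market equilibrium: 46 - 6Q = 20 + 5Q gives Q* = 2.3636, P* = 31.8182.
At the floor price 37, quantity demanded is (46 - 37)/6 = 1.5; demand is the short side, so Q = 1.5 trades at P = 37.
CS goes from (1/2)(2.3636)(14.1818) = 16.7603 to 6.75 (computed as (46 - 37)(1.5) - (1/2)(6)(1.5)^2), a change of -10.0103.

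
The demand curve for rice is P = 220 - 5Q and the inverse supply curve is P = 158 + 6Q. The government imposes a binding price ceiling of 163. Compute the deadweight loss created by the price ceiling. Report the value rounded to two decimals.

126.88

Without the control, 220 - 5Q = 158 + 6Q so Q* = 5.6364 and P* = 191.8182.
At the ceiling price 163, quantity supplied is (163 - 158)/6 = 0.8333; supply is the short side, so Q = 0.8333 trades at P = 163.
At Q = 0.8333 the demand price is 215.8333 and the supply price is 163. Deadweight loss is the triangle between the curves from 0.8333 to 5.6364: (1/2)(215.8333 - 163)(5.6364 - 0.8333) = 126.8801.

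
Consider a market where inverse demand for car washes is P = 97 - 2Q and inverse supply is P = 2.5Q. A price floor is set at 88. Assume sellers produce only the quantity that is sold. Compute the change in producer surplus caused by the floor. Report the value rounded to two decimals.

Free-market equilibrium: 97 - 2Q = 2.5Q gives Q* = 21.5556, P* = 53.8889.
At the floor price 88, quantity demanded is (97 - 88)/2 = 4.5; demand is the short side, so Q = 4.5 trades at P = 88.
PS goes from (1/2)(21.5556)(53.8889) = 580.8025 to 370.6875 (computed as (88 - 0)(4.5) - (1/2)(2.5)(4.5)^2), a change of -210.115.

-210.11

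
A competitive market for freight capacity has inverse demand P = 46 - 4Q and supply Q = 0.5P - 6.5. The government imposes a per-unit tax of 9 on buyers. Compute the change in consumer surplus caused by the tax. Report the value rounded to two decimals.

-28.50

Rewriting supply in inverse form: P = 13 + 2Q.
Pre-tax equilibrium: 46 - 4Q = 13 + 2Q gives Q* = 5.5, P* = 24.
With the tax, buyers' net willingness to pay falls by 9: (46 - 9) - 4Q = 13 + 2Q, so Q_t = 4. Buyers pay P_b = 30; sellers receive P_s = P_b - 9 = 21.
CS falls from (1/2)(5.5)(22) = 60.5 to (1/2)(4)(16) = 32, a change of -28.5.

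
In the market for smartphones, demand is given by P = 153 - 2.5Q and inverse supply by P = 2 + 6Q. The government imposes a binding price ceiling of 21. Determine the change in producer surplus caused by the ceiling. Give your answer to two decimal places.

Without the control, 153 - 2.5Q = 2 + 6Q so Q* = 17.7647 and P* = 108.5882.
At P = 21, sellers supply (21 - 2)/6 = 3.1667 while buyers want more, so the quantity traded is 3.1667 at price 21.
PS goes from (1/2)(17.7647)(106.5882) = 946.7543 to 30.0833 (computed as (21 - 2)(3.1667) - (1/2)(6)(3.1667)^2), a change of -916.671.

-916.67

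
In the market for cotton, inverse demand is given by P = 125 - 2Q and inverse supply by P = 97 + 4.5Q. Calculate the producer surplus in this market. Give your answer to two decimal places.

41.75

Equilibrium: 125 - 2Q = 97 + 4.5Q, so Q* = 4.3077 and P* = 116.3846.
Producer surplus is the triangle above supply below P*: (1/2)(4.3077)(116.3846 - 97) = (1/2)(4.3077)(19.3846) = 41.7515.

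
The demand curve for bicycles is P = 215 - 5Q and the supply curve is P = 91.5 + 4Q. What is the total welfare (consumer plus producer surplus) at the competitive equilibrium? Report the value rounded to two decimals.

Equilibrium: 215 - 5Q = 91.5 + 4Q, so Q* = 13.7222 and P* = 146.3889.
Total surplus is the full triangle between the curves from 0 to Q*: (1/2)(13.7222)(215 - 91.5) = 847.3472.

847.35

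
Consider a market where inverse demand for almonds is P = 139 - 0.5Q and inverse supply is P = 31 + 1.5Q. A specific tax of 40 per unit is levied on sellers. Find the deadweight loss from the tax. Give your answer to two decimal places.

Without the tax, 139 - 0.5Q = 31 + 1.5Q so Q* = 54 and P* = 112.
A tax on sellers shifts supply up by 40: 139 - 0.5Q = 31 + 1.5Q + 40, so Q_t = 34. Buyers pay P_b = 122; sellers receive P_s = P_b - 40 = 82.
Deadweight loss is the triangle between the curves from Q_t to Q*: (1/2)(54 - 34)(40) = 400.

400.00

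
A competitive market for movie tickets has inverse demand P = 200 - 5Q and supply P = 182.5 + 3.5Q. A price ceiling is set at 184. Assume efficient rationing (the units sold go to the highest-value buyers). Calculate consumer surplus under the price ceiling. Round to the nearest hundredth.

Without the control, 200 - 5Q = 182.5 + 3.5Q so Q* = 2.0588 and P* = 189.7059.
At P = 184, sellers supply (184 - 182.5)/3.5 = 0.4286 while buyers want more, so the quantity traded is 0.4286 at price 184.
The demand price at Q = 0.4286 is 197.8571. CS is the trapezoid between demand and 184 over [0, 0.4286]: (1/2)[(200 - 184) + (197.8571 - 184)](0.4286) = 6.398.

6.40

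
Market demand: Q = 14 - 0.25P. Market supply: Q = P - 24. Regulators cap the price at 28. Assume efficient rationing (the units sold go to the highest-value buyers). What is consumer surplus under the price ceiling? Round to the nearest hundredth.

80.00

Rewriting demand in inverse form: P = 56 - 4Q.
Rewriting supply in inverse form: P = 24 + Q.
Free-market equilibrium: 56 - 4Q = 24 + Q gives Q* = 6.4, P* = 30.4.
At P = 28, sellers supply (28 - 24)/1 = 4 while buyers want more, so the quantity traded is 4 at price 28.
The demand price at Q = 4 is 40. CS is the trapezoid between demand and 28 over [0, 4]: (1/2)[(56 - 28) + (40 - 28)](4) = 80.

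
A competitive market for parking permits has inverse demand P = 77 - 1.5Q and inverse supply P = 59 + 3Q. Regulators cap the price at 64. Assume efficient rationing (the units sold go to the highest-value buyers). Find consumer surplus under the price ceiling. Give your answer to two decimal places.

Without the control, 77 - 1.5Q = 59 + 3Q so Q* = 4 and P* = 71.
At P = 64, sellers supply (64 - 59)/3 = 1.6667 while buyers want more, so the quantity traded is 1.6667 at price 64.
The demand price at Q = 1.6667 is 74.5. CS is the trapezoid between demand and 64 over [0, 1.6667]: (1/2)[(77 - 64) + (74.5 - 64)](1.6667) = 19.5833.

19.58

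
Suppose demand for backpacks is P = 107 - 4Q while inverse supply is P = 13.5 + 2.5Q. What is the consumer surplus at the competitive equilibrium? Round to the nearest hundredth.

413.83

Setting demand equal to supply, 93.5 = 6.5Q, so Q* = 14.3846 and P* = 49.4615.
Consumer surplus is the triangle under demand above P*: (1/2)(14.3846)(107 - 49.4615) = (1/2)(14.3846)(57.5385) = 413.8343.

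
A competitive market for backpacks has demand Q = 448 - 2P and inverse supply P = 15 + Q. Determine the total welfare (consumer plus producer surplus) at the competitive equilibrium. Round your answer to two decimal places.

14560.33

Rewriting demand in inverse form: P = 224 - 0.5Q.
Set 224 - 0.5Q = 15 + Q, which gives 209 = 1.5Q, so Q* = 139.3333 and P* = 224 - 0.5(139.3333) = 154.3333.
Total surplus is the full triangle between the curves from 0 to Q*: (1/2)(139.3333)(224 - 15) = 14560.3333.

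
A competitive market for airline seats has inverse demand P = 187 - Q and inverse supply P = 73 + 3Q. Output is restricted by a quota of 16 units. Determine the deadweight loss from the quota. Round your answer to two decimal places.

Without the quota, 187 - Q = 73 + 3Q gives Q* = 28.5.
At Q = 16 the demand price is 187 - (16) = 171 and the supply price is 73 + 3(16) = 121.
Deadweight loss is the triangle between the curves from 16 to 28.5: (1/2)(171 - 121)(28.5 - 16) = 312.5.

312.50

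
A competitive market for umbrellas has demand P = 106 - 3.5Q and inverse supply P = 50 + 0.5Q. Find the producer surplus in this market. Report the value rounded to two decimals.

Setting demand equal to supply, 56 = 4Q, so Q* = 14 and P* = 57.
Producer surplus is the triangle above supply below P*: (1/2)(14)(57 - 50) = (1/2)(14)(7) = 49.

49.00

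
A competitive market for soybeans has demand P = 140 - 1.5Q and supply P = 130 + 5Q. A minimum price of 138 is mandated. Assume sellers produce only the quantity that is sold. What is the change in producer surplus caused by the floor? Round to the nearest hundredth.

0.31

Free-market equilibrium: 140 - 1.5Q = 130 + 5Q gives Q* = 1.5385, P* = 137.6923.
At P = 138, buyers demand (140 - 138)/1.5 = 1.3333 while sellers would supply more, so the quantity traded is 1.3333 at price 138.
PS goes from (1/2)(1.5385)(7.6923) = 5.9172 to 6.2222 (computed as (138 - 130)(1.3333) - (1/2)(5)(1.3333)^2), a change of 0.3051.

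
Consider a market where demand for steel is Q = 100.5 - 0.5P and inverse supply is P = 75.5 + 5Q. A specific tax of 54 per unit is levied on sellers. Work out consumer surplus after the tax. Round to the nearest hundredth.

104.33

Rewriting demand in inverse form: P = 201 - 2Q.
Without the tax, 201 - 2Q = 75.5 + 5Q so Q* = 17.9286 and P* = 165.1429.
With the tax, sellers need 54 more per unit: 201 - 2Q = 75.5 + 5Q + 54, so Q_t = 10.2143. Buyers pay P_b = 180.5714; sellers receive P_s = P_b - 54 = 126.5714.
Consumer surplus is the triangle under demand above P_b: (1/2)(10.2143)(201 - 180.5714) = 104.3316.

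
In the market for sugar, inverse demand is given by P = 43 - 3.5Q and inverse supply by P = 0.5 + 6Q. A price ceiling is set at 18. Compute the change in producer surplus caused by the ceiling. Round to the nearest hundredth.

-34.52

Free-market equilibrium: 43 - 3.5Q = 0.5 + 6Q gives Q* = 4.4737, P* = 27.3421.
At the ceiling price 18, quantity supplied is (18 - 0.5)/6 = 2.9167; supply is the short side, so Q = 2.9167 trades at P = 18.
PS goes from (1/2)(4.4737)(26.8421) = 60.0416 to 25.5208 (computed as (18 - 0.5)(2.9167) - (1/2)(6)(2.9167)^2), a change of -34.5207.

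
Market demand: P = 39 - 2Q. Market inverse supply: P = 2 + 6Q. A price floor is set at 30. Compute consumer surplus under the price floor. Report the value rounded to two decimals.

20.25

Without the control, 39 - 2Q = 2 + 6Q so Q* = 4.625 and P* = 29.75.
At the floor price 30, quantity demanded is (39 - 30)/2 = 4.5; demand is the short side, so Q = 4.5 trades at P = 30.
CS is the triangle under demand above 30: (1/2)(4.5)(39 - 30) = 20.25.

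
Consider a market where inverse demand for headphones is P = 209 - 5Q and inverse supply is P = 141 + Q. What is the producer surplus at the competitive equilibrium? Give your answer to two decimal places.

Setting demand equal to supply, 68 = 6Q, so Q* = 11.3333 and P* = 152.3333.
PS is the area between P* and the supply curve from 0 to Q*: (1/2)(11.3333)(11.3333) = 64.2222.

64.22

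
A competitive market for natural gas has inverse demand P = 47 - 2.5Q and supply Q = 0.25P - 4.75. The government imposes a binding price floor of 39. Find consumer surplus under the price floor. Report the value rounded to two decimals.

Rewriting supply in inverse form: P = 19 + 4Q.
Free-market equilibrium: 47 - 2.5Q = 19 + 4Q gives Q* = 4.3077, P* = 36.2308.
At the floor price 39, quantity demanded is (47 - 39)/2.5 = 3.2; demand is the short side, so Q = 3.2 trades at P = 39.
CS is the triangle under demand above 39: (1/2)(3.2)(47 - 39) = 12.8.

12.80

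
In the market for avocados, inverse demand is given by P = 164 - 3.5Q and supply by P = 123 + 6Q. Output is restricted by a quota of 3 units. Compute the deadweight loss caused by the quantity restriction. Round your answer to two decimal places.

Without the quota, 164 - 3.5Q = 123 + 6Q gives Q* = 4.3158.
At Q = 3 the demand price is 164 - 3.5(3) = 153.5 and the supply price is 123 + 6(3) = 141.
DWL = (1/2)(gap between curves at 3) x (Q* - 3) = (1/2)(12.5)(1.3158) = 8.2237.

8.22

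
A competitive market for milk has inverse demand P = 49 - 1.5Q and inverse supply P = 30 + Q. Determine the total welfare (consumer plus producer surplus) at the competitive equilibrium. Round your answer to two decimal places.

Set 49 - 1.5Q = 30 + Q, which gives 19 = 2.5Q, so Q* = 7.6 and P* = 49 - 1.5(7.6) = 37.6.
Total surplus is the full triangle between the curves from 0 to Q*: (1/2)(7.6)(49 - 30) = 72.2.

72.20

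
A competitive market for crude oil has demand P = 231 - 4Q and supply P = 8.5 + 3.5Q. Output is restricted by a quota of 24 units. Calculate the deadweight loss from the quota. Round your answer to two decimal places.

120.42

Without the quota, 231 - 4Q = 8.5 + 3.5Q gives Q* = 29.6667.
At Q = 24 the demand price is 231 - 4(24) = 135 and the supply price is 8.5 + 3.5(24) = 92.5.
DWL = (1/2)(gap between curves at 24) x (Q* - 24) = (1/2)(42.5)(5.6667) = 120.4167.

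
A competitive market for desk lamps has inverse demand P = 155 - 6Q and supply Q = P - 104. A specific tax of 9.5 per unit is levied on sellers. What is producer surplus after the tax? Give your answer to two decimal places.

17.57

Rewriting supply in inverse form: P = 104 + Q.
Without the tax, 155 - 6Q = 104 + Q so Q* = 7.2857 and P* = 111.2857.
With the tax, sellers need 9.5 more per unit: 155 - 6Q = 104 + Q + 9.5, so Q_t = 5.9286. Buyers pay P_b = 119.4286; sellers receive P_s = P_b - 9.5 = 109.9286.
PS = (1/2)(Q_t)(P_s - 104) = (1/2)(5.9286)(5.9286) = 17.574.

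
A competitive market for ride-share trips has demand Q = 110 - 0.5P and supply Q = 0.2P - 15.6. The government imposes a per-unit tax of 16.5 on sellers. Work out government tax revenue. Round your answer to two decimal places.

Rewriting demand in inverse form: P = 220 - 2Q.
Rewriting supply in inverse form: P = 78 + 5Q.
Pre-tax equilibrium: 220 - 2Q = 78 + 5Q gives Q* = 20.2857, P* = 179.4286.
With the tax, sellers need 16.5 more per unit: 220 - 2Q = 78 + 5Q + 16.5, so Q_t = 17.9286. Buyers pay P_b = 184.1429; sellers receive P_s = P_b - 16.5 = 167.6429.
Revenue is the tax times quantity traded: 16.5 x 17.9286 = 295.8214.

295.82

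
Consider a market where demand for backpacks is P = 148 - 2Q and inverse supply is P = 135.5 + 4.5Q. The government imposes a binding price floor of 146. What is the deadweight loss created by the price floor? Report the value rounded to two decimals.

2.77

Free-market equilibrium: 148 - 2Q = 135.5 + 4.5Q gives Q* = 1.9231, P* = 144.1538.
At the floor price 146, quantity demanded is (148 - 146)/2 = 1; demand is the short side, so Q = 1 trades at P = 146.
At Q = 1 the demand price is 146 and the supply price is 140. Deadweight loss is the triangle between the curves from 1 to 1.9231: (1/2)(146 - 140)(1.9231 - 1) = 2.7692.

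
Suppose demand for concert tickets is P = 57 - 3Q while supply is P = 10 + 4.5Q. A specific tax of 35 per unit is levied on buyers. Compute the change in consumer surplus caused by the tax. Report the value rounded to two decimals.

-55.07

Without the tax, 57 - 3Q = 10 + 4.5Q so Q* = 6.2667 and P* = 38.2.
With the tax, buyers' net willingness to pay falls by 35: (57 - 35) - 3Q = 10 + 4.5Q, so Q_t = 1.6. Buyers pay P_b = 52.2; sellers receive P_s = P_b - 35 = 17.2.
Consumers lose the trapezoid between P* and P_b out to Q_t plus the triangle from Q_t to Q*: change in CS = 3.84 - 58.9067 = -55.0667.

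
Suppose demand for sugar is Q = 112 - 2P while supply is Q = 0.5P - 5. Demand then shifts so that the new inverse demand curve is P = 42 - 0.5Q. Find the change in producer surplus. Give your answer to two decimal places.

Rewriting demand in inverse form: P = 56 - 0.5Q.
Rewriting supply in inverse form: P = 10 + 2Q.
Initial equilibrium: Q_0 = 18.4, P_0 = 46.8; CS_0 = (1/2)(18.4)(9.2) = 84.64, PS_0 = (1/2)(18.4)(36.8) = 338.56.
New equilibrium: 42 - 0.5Q = 10 + 2Q gives Q_1 = 12.8, P_1 = 35.6; CS_1 = 40.96, PS_1 = 163.84.
Change in producer surplus = 163.84 - 338.56 = -174.72.

-174.72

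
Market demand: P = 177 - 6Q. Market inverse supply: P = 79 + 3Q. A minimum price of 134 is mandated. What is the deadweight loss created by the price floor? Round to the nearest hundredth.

62.35

Without the control, 177 - 6Q = 79 + 3Q so Q* = 10.8889 and P* = 111.6667.
At the floor price 134, quantity demanded is (177 - 134)/6 = 7.1667; demand is the short side, so Q = 7.1667 trades at P = 134.
At Q = 7.1667 the demand price is 134 and the supply price is 100.5. Deadweight loss is the triangle between the curves from 7.1667 to 10.8889: (1/2)(134 - 100.5)(10.8889 - 7.1667) = 62.3472.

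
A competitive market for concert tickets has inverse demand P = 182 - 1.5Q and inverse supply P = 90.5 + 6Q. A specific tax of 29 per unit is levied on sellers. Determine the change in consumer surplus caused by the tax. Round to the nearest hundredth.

Without the tax, 182 - 1.5Q = 90.5 + 6Q so Q* = 12.2 and P* = 163.7.
With the tax, sellers need 29 more per unit: 182 - 1.5Q = 90.5 + 6Q + 29, so Q_t = 8.3333. Buyers pay P_b = 169.5; sellers receive P_s = P_b - 29 = 140.5.
CS falls from (1/2)(12.2)(18.3) = 111.63 to (1/2)(8.3333)(12.5) = 52.0833, a change of -59.5467.

-59.55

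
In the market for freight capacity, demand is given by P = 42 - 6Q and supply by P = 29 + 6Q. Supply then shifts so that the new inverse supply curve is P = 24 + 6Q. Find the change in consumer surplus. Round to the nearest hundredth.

3.23

Initial equilibrium: Q_0 = 1.0833, P_0 = 35.5; CS_0 = (1/2)(1.0833)(6.5) = 3.5208, PS_0 = (1/2)(1.0833)(6.5) = 3.5208.
New equilibrium: 42 - 6Q = 24 + 6Q gives Q_1 = 1.5, P_1 = 33; CS_1 = 6.75, PS_1 = 6.75.
Change in consumer surplus = 6.75 - 3.5208 = 3.2292.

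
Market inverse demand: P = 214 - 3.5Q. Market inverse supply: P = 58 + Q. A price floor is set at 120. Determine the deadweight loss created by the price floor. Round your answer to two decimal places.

137.22

Free-market equilibrium: 214 - 3.5Q = 58 + Q gives Q* = 34.6667, P* = 92.6667.
At P = 120, buyers demand (214 - 120)/3.5 = 26.8571 while sellers would supply more, so the quantity traded is 26.8571 at price 120.
The lost-trades triangle has base Q* - 26.8571 = 7.8095 and height equal to the gap between the curves at Q = 26.8571, which is 120 - 84.8571 = 35.1429. DWL = (1/2)(7.8095)(35.1429) = 137.2245.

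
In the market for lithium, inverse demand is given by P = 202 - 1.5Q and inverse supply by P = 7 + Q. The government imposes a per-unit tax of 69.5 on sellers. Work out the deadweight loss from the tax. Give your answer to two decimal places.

966.05

Pre-tax equilibrium: 202 - 1.5Q = 7 + Q gives Q* = 78, P* = 85.
With the tax, sellers need 69.5 more per unit: 202 - 1.5Q = 7 + Q + 69.5, so Q_t = 50.2. Buyers pay P_b = 126.7; sellers receive P_s = P_b - 69.5 = 57.2.
Deadweight loss is the triangle between the curves from Q_t to Q*: (1/2)(78 - 50.2)(69.5) = 966.05.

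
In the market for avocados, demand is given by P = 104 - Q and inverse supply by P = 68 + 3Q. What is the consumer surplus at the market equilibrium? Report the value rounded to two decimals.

40.50

Setting demand equal to supply, 36 = 4Q, so Q* = 9 and P* = 95.
The demand choke price is 104, so CS = (1/2)(Q*)(104 - P*) = (1/2)(9)(9) = 40.5.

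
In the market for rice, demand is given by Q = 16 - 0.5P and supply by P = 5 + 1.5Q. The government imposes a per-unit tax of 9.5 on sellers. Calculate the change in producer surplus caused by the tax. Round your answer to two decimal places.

-25.88

Rewriting demand in inverse form: P = 32 - 2Q.
Without the tax, 32 - 2Q = 5 + 1.5Q so Q* = 7.7143 and P* = 16.5714.
A tax on sellers shifts supply up by 9.5: 32 - 2Q = 5 + 1.5Q + 9.5, so Q_t = 5. Buyers pay P_b = 22; sellers receive P_s = P_b - 9.5 = 12.5.
PS falls from (1/2)(7.7143)(11.5714) = 44.6327 to (1/2)(5)(7.5) = 18.75, a change of -25.8827.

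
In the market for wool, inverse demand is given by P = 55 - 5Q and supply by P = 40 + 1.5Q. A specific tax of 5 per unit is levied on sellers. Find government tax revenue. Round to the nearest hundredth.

Pre-tax equilibrium: 55 - 5Q = 40 + 1.5Q gives Q* = 2.3077, P* = 43.4615.
With the tax, sellers need 5 more per unit: 55 - 5Q = 40 + 1.5Q + 5, so Q_t = 1.5385. Buyers pay P_b = 47.3077; sellers receive P_s = P_b - 5 = 42.3077.
Tax revenue = t x Q_t = 5 x 1.5385 = 7.6923.

7.69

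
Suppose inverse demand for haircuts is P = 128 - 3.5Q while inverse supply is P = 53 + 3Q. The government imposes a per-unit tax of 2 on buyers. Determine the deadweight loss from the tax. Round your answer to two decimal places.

Without the tax, 128 - 3.5Q = 53 + 3Q so Q* = 11.5385 and P* = 87.6154.
A tax on buyers shifts demand down by 2: (128 - 2) - 3.5Q = 53 + 3Q, so Q_t = 11.2308. Buyers pay P_b = 88.6923; sellers receive P_s = P_b - 2 = 86.6923.
Deadweight loss is the triangle between the curves from Q_t to Q*: (1/2)(11.5385 - 11.2308)(2) = 0.3077.

0.31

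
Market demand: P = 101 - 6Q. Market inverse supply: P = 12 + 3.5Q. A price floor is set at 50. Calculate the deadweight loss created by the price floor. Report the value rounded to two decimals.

Free-market equilibrium: 101 - 6Q = 12 + 3.5Q gives Q* = 9.3684, P* = 44.7895.
At P = 50, buyers demand (101 - 50)/6 = 8.5 while sellers would supply more, so the quantity traded is 8.5 at price 50.
At Q = 8.5 the demand price is 50 and the supply price is 41.75. Deadweight loss is the triangle between the curves from 8.5 to 9.3684: (1/2)(50 - 41.75)(9.3684 - 8.5) = 3.5822.

3.58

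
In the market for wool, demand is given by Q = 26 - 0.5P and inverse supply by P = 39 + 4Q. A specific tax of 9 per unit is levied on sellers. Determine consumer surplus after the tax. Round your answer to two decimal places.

0.44

Rewriting demand in inverse form: P = 52 - 2Q.
Without the tax, 52 - 2Q = 39 + 4Q so Q* = 2.1667 and P* = 47.6667.
A tax on sellers shifts supply up by 9: 52 - 2Q = 39 + 4Q + 9, so Q_t = 0.6667. Buyers pay P_b = 50.6667; sellers receive P_s = P_b - 9 = 41.6667.
CS = (1/2)(Q_t)(52 - P_b) = (1/2)(0.6667)(1.3333) = 0.4444.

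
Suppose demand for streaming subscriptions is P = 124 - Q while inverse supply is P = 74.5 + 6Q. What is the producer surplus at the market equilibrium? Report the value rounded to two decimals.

150.02

Set 124 - Q = 74.5 + 6Q, which gives 49.5 = 7Q, so Q* = 7.0714 and P* = 124 - (7.0714) = 116.9286.
The supply curve's price intercept is 74.5, so PS = (1/2)(Q*)(P* - 74.5) = (1/2)(7.0714)(42.4286) = 150.0153.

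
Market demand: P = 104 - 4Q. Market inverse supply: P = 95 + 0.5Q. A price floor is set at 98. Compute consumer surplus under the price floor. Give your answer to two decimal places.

4.50

Free-market equilibrium: 104 - 4Q = 95 + 0.5Q gives Q* = 2, P* = 96.
At P = 98, buyers demand (104 - 98)/4 = 1.5 while sellers would supply more, so the quantity traded is 1.5 at price 98.
CS is the triangle under demand above 98: (1/2)(1.5)(104 - 98) = 4.5.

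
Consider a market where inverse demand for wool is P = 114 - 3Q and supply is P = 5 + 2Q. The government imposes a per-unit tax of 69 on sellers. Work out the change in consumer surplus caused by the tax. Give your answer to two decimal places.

-616.86

Pre-tax equilibrium: 114 - 3Q = 5 + 2Q gives Q* = 21.8, P* = 48.6.
With the tax, sellers need 69 more per unit: 114 - 3Q = 5 + 2Q + 69, so Q_t = 8. Buyers pay P_b = 90; sellers receive P_s = P_b - 69 = 21.
Consumers lose the trapezoid between P* and P_b out to Q_t plus the triangle from Q_t to Q*: change in CS = 96 - 712.86 = -616.86.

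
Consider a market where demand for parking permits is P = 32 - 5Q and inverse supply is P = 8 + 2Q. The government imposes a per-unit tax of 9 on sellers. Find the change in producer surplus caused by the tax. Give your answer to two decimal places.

-7.16

Without the tax, 32 - 5Q = 8 + 2Q so Q* = 3.4286 and P* = 14.8571.
With the tax, sellers need 9 more per unit: 32 - 5Q = 8 + 2Q + 9, so Q_t = 2.1429. Buyers pay P_b = 21.2857; sellers receive P_s = P_b - 9 = 12.2857.
Producers lose the trapezoid between P_s and P* out to Q_t plus the triangle from Q_t to Q*: change in PS = 4.5918 - 11.7551 = -7.1633.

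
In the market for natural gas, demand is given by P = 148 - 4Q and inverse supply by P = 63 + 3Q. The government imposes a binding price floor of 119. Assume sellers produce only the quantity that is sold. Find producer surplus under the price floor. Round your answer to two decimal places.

327.16

Free-market equilibrium: 148 - 4Q = 63 + 3Q gives Q* = 12.1429, P* = 99.4286.
At P = 119, buyers demand (148 - 119)/4 = 7.25 while sellers would supply more, so the quantity traded is 7.25 at price 119.
The supply price at Q = 7.25 is 84.75. PS is the trapezoid between 119 and supply over [0, 7.25]: (1/2)[(119 - 63) + (119 - 84.75)](7.25) = 327.1562.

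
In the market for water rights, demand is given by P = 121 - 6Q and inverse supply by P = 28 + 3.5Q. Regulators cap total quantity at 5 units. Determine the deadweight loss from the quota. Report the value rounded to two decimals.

108.96

Without the quota, 121 - 6Q = 28 + 3.5Q gives Q* = 9.7895.
At Q = 5 the demand price is 121 - 6(5) = 91 and the supply price is 28 + 3.5(5) = 45.5.
DWL = (1/2)(gap between curves at 5) x (Q* - 5) = (1/2)(45.5)(4.7895) = 108.9605.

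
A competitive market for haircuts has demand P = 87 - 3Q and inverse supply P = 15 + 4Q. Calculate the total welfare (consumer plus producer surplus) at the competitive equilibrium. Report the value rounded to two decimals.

370.29

Set 87 - 3Q = 15 + 4Q, which gives 72 = 7Q, so Q* = 10.2857 and P* = 87 - 3(10.2857) = 56.1429.
CS = (1/2)(10.2857)(30.8571) = 158.6939 and PS = (1/2)(10.2857)(41.1429) = 211.5918, so total surplus = 370.2857.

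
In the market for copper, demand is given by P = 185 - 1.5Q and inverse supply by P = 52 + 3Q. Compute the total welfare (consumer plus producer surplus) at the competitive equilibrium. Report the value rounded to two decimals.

Set 185 - 1.5Q = 52 + 3Q, which gives 133 = 4.5Q, so Q* = 29.5556 and P* = 185 - 1.5(29.5556) = 140.6667.
Total surplus is the full triangle between the curves from 0 to Q*: (1/2)(29.5556)(185 - 52) = 1965.4444.

1965.44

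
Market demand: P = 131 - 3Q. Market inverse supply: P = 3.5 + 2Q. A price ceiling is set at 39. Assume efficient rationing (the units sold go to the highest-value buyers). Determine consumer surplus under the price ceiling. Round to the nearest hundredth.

Free-market equilibrium: 131 - 3Q = 3.5 + 2Q gives Q* = 25.5, P* = 54.5.
At the ceiling price 39, quantity supplied is (39 - 3.5)/2 = 17.75; supply is the short side, so Q = 17.75 trades at P = 39.
The demand price at Q = 17.75 is 77.75. CS is the trapezoid between demand and 39 over [0, 17.75]: (1/2)[(131 - 39) + (77.75 - 39)](17.75) = 1160.4062.

1160.41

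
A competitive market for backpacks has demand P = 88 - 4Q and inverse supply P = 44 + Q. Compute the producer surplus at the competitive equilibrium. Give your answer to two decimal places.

Setting demand equal to supply, 44 = 5Q, so Q* = 8.8 and P* = 52.8.
PS is the area between P* and the supply curve from 0 to Q*: (1/2)(8.8)(8.8) = 38.72.

38.72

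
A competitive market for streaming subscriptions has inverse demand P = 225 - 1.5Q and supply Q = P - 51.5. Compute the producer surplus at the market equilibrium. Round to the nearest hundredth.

Rewriting supply in inverse form: P = 51.5 + Q.
Set 225 - 1.5Q = 51.5 + Q, which gives 173.5 = 2.5Q, so Q* = 69.4 and P* = 225 - 1.5(69.4) = 120.9.
The supply curve's price intercept is 51.5, so PS = (1/2)(Q*)(P* - 51.5) = (1/2)(69.4)(69.4) = 2408.18.

2408.18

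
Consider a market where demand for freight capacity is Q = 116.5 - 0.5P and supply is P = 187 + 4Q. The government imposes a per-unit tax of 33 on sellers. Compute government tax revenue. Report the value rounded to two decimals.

71.50

Rewriting demand in inverse form: P = 233 - 2Q.
Pre-tax equilibrium: 233 - 2Q = 187 + 4Q gives Q* = 7.6667, P* = 217.6667.
A tax on sellers shifts supply up by 33: 233 - 2Q = 187 + 4Q + 33, so Q_t = 2.1667. Buyers pay P_b = 228.6667; sellers receive P_s = P_b - 33 = 195.6667.
Tax revenue = t x Q_t = 33 x 2.1667 = 71.5.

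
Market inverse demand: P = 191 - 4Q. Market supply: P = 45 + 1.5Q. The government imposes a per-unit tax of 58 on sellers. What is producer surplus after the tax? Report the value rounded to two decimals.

Pre-tax equilibrium: 191 - 4Q = 45 + 1.5Q gives Q* = 26.5455, P* = 84.8182.
A tax on sellers shifts supply up by 58: 191 - 4Q = 45 + 1.5Q + 58, so Q_t = 16. Buyers pay P_b = 127; sellers receive P_s = P_b - 58 = 69.
Producer surplus is the triangle above supply below P_s: (1/2)(16)(69 - 45) = 192.

192.00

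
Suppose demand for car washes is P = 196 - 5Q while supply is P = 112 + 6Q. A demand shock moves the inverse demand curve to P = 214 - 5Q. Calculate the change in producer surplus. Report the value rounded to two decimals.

83.01

Initial equilibrium: Q_0 = 7.6364, P_0 = 157.8182; CS_0 = (1/2)(7.6364)(38.1818) = 145.7851, PS_0 = (1/2)(7.6364)(45.8182) = 174.9421.
New equilibrium: 214 - 5Q = 112 + 6Q gives Q_1 = 9.2727, P_1 = 167.6364; CS_1 = 214.9587, PS_1 = 257.9504.
Change in producer surplus = 257.9504 - 174.9421 = 83.0083.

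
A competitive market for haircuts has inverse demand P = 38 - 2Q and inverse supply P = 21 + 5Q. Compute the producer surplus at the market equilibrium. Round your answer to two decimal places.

Setting demand equal to supply, 17 = 7Q, so Q* = 2.4286 and P* = 33.1429.
The supply curve's price intercept is 21, so PS = (1/2)(Q*)(P* - 21) = (1/2)(2.4286)(12.1429) = 14.7449.

14.74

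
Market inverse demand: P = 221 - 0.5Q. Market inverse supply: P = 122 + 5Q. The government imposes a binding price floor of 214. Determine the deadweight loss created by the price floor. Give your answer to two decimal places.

Free-market equilibrium: 221 - 0.5Q = 122 + 5Q gives Q* = 18, P* = 212.
At the floor price 214, quantity demanded is (221 - 214)/0.5 = 14; demand is the short side, so Q = 14 trades at P = 214.
The lost-trades triangle has base Q* - 14 = 4 and height equal to the gap between the curves at Q = 14, which is 214 - 192 = 22. DWL = (1/2)(4)(22) = 44.

44.00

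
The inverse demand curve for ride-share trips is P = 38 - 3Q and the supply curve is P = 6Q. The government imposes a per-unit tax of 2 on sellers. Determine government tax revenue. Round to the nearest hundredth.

8.00

Pre-tax equilibrium: 38 - 3Q = 6Q gives Q* = 4.2222, P* = 25.3333.
With the tax, sellers need 2 more per unit: 38 - 3Q = 6Q + 2, so Q_t = 4. Buyers pay P_b = 26; sellers receive P_s = P_b - 2 = 24.
Revenue is the tax times quantity traded: 2 x 4 = 8.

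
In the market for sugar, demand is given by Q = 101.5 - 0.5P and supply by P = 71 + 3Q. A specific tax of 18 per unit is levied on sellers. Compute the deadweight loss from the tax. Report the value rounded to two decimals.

Rewriting demand in inverse form: P = 203 - 2Q.
Without the tax, 203 - 2Q = 71 + 3Q so Q* = 26.4 and P* = 150.2.
With the tax, sellers need 18 more per unit: 203 - 2Q = 71 + 3Q + 18, so Q_t = 22.8. Buyers pay P_b = 157.4; sellers receive P_s = P_b - 18 = 139.4.
Deadweight loss is the triangle between the curves from Q_t to Q*: (1/2)(26.4 - 22.8)(18) = 32.4.

32.40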